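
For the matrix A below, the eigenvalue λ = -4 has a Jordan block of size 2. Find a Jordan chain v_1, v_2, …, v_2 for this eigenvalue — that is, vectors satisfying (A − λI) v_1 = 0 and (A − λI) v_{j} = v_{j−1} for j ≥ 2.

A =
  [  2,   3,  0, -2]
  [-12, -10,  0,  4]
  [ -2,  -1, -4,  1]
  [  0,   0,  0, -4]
A Jordan chain for λ = -4 of length 2:
v_1 = (6, -12, -2, 0)ᵀ
v_2 = (1, 0, 0, 0)ᵀ

Let N = A − (-4)·I. We want v_2 with N^2 v_2 = 0 but N^1 v_2 ≠ 0; then v_{j-1} := N · v_j for j = 2, …, 2.

Pick v_2 = (1, 0, 0, 0)ᵀ.
Then v_1 = N · v_2 = (6, -12, -2, 0)ᵀ.

Sanity check: (A − (-4)·I) v_1 = (0, 0, 0, 0)ᵀ = 0. ✓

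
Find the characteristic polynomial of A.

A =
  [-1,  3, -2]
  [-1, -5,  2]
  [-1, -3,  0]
x^3 + 6*x^2 + 12*x + 8

Expanding det(x·I − A) (e.g. by cofactor expansion or by noting that A is similar to its Jordan form J, which has the same characteristic polynomial as A) gives
  χ_A(x) = x^3 + 6*x^2 + 12*x + 8
which factors as (x + 2)^3. The eigenvalues (with algebraic multiplicities) are λ = -2 with multiplicity 3.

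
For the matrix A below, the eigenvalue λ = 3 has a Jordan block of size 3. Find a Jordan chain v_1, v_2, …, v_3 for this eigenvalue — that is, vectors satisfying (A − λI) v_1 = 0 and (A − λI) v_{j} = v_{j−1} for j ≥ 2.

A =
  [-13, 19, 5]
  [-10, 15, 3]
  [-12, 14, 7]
A Jordan chain for λ = 3 of length 3:
v_1 = (6, 4, 4)ᵀ
v_2 = (-16, -10, -12)ᵀ
v_3 = (1, 0, 0)ᵀ

Let N = A − (3)·I. We want v_3 with N^3 v_3 = 0 but N^2 v_3 ≠ 0; then v_{j-1} := N · v_j for j = 3, …, 2.

Pick v_3 = (1, 0, 0)ᵀ.
Then v_2 = N · v_3 = (-16, -10, -12)ᵀ.
Then v_1 = N · v_2 = (6, 4, 4)ᵀ.

Sanity check: (A − (3)·I) v_1 = (0, 0, 0)ᵀ = 0. ✓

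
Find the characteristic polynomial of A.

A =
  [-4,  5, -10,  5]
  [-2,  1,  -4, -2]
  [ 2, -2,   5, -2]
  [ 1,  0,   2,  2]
x^4 - 4*x^3 + 6*x^2 - 4*x + 1

Expanding det(x·I − A) (e.g. by cofactor expansion or by noting that A is similar to its Jordan form J, which has the same characteristic polynomial as A) gives
  χ_A(x) = x^4 - 4*x^3 + 6*x^2 - 4*x + 1
which factors as (x - 1)^4. The eigenvalues (with algebraic multiplicities) are λ = 1 with multiplicity 4.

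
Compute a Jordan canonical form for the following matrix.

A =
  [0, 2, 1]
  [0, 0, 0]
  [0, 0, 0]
J_2(0) ⊕ J_1(0)

The characteristic polynomial is
  det(x·I − A) = x^3

Eigenvalues and multiplicities (the geometric multiplicity of λ is n − rank(A − λI), which equals the number of Jordan blocks for λ):
  λ = 0: algebraic multiplicity = 3, geometric multiplicity = 2

Determining the block sizes for each eigenvalue:
  λ = 0: 2 blocks summing to 3 forces exactly one block of size 2 and the rest size 1 → block sizes [2, 1]

Assembling the blocks gives a Jordan form
J =
  [0, 1, 0]
  [0, 0, 0]
  [0, 0, 0]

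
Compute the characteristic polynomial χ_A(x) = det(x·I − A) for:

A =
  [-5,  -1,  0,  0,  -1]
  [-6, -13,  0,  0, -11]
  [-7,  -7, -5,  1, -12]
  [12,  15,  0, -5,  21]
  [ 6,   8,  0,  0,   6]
x^5 + 22*x^4 + 190*x^3 + 800*x^2 + 1625*x + 1250

Expanding det(x·I − A) (e.g. by cofactor expansion or by noting that A is similar to its Jordan form J, which has the same characteristic polynomial as A) gives
  χ_A(x) = x^5 + 22*x^4 + 190*x^3 + 800*x^2 + 1625*x + 1250
which factors as (x + 2)*(x + 5)^4. The eigenvalues (with algebraic multiplicities) are λ = -5 with multiplicity 4, λ = -2 with multiplicity 1.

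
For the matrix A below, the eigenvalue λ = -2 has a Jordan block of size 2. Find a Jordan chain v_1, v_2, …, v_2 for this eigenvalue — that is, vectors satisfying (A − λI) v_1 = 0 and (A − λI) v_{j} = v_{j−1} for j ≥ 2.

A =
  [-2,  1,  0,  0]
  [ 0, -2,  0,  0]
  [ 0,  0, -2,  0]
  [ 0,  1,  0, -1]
A Jordan chain for λ = -2 of length 2:
v_1 = (1, 0, 0, 0)ᵀ
v_2 = (0, 1, 0, -1)ᵀ

Let N = A − (-2)·I. We want v_2 with N^2 v_2 = 0 but N^1 v_2 ≠ 0; then v_{j-1} := N · v_j for j = 2, …, 2.

Pick v_2 = (0, 1, 0, -1)ᵀ.
Then v_1 = N · v_2 = (1, 0, 0, 0)ᵀ.

Sanity check: (A − (-2)·I) v_1 = (0, 0, 0, 0)ᵀ = 0. ✓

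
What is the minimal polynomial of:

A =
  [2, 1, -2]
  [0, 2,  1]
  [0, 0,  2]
x^3 - 6*x^2 + 12*x - 8

The characteristic polynomial is χ_A(x) = (x - 2)^3, so the eigenvalues are known. The minimal polynomial is
  m_A(x) = Π_λ (x − λ)^{k_λ}
where k_λ is the size of the *largest* Jordan block for λ (equivalently, the smallest k with (A − λI)^k v = 0 for every generalised eigenvector v of λ).

  λ = 2: largest Jordan block has size 3, contributing (x − 2)^3

So m_A(x) = (x - 2)^3 = x^3 - 6*x^2 + 12*x - 8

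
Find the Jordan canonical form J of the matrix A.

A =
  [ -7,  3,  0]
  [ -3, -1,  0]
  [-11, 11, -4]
J_2(-4) ⊕ J_1(-4)

The characteristic polynomial is
  det(x·I − A) = x^3 + 12*x^2 + 48*x + 64 = (x + 4)^3

Eigenvalues and multiplicities (the geometric multiplicity of λ is n − rank(A − λI), which equals the number of Jordan blocks for λ):
  λ = -4: algebraic multiplicity = 3, geometric multiplicity = 2

Determining the block sizes for each eigenvalue:
  λ = -4: 2 blocks summing to 3 forces exactly one block of size 2 and the rest size 1 → block sizes [2, 1]

Assembling the blocks gives a Jordan form
J =
  [-4,  1,  0]
  [ 0, -4,  0]
  [ 0,  0, -4]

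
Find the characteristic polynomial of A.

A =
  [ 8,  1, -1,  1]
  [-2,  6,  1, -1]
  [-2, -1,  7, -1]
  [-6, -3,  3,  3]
x^4 - 24*x^3 + 216*x^2 - 864*x + 1296

Expanding det(x·I − A) (e.g. by cofactor expansion or by noting that A is similar to its Jordan form J, which has the same characteristic polynomial as A) gives
  χ_A(x) = x^4 - 24*x^3 + 216*x^2 - 864*x + 1296
which factors as (x - 6)^4. The eigenvalues (with algebraic multiplicities) are λ = 6 with multiplicity 4.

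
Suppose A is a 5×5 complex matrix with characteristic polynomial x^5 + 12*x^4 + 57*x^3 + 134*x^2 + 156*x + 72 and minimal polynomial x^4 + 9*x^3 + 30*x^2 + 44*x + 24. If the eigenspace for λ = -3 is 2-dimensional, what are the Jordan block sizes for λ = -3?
Block sizes for λ = -3: [1, 1]

Step 1 — from the characteristic polynomial, algebraic multiplicity of λ = -3 is 2. From dim ker(A − (-3)·I) = 2, there are exactly 2 Jordan blocks for λ = -3.
Step 2 — from the minimal polynomial, the factor (x + 3) tells us the largest block for λ = -3 has size 1.
Step 3 — with total size 2, 2 blocks, and largest block 1, the block sizes (in nonincreasing order) are [1, 1].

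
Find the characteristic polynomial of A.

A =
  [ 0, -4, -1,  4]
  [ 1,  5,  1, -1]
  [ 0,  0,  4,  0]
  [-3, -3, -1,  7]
x^4 - 16*x^3 + 96*x^2 - 256*x + 256

Expanding det(x·I − A) (e.g. by cofactor expansion or by noting that A is similar to its Jordan form J, which has the same characteristic polynomial as A) gives
  χ_A(x) = x^4 - 16*x^3 + 96*x^2 - 256*x + 256
which factors as (x - 4)^4. The eigenvalues (with algebraic multiplicities) are λ = 4 with multiplicity 4.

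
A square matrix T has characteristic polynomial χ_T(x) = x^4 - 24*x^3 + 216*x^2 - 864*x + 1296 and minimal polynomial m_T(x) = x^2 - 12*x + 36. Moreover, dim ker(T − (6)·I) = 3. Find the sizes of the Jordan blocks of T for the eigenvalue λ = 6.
Block sizes for λ = 6: [2, 1, 1]

Step 1 — from the characteristic polynomial, algebraic multiplicity of λ = 6 is 4. From dim ker(T − (6)·I) = 3, there are exactly 3 Jordan blocks for λ = 6.
Step 2 — from the minimal polynomial, the factor (x − 6)^2 tells us the largest block for λ = 6 has size 2.
Step 3 — with total size 4, 3 blocks, and largest block 2, the block sizes (in nonincreasing order) are [2, 1, 1].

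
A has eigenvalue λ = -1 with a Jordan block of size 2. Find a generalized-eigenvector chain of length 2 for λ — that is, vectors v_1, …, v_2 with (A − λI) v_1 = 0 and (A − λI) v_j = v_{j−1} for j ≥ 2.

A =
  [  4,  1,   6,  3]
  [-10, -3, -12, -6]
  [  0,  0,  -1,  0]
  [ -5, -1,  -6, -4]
A Jordan chain for λ = -1 of length 2:
v_1 = (5, -10, 0, -5)ᵀ
v_2 = (1, 0, 0, 0)ᵀ

Let N = A − (-1)·I. We want v_2 with N^2 v_2 = 0 but N^1 v_2 ≠ 0; then v_{j-1} := N · v_j for j = 2, …, 2.

Pick v_2 = (1, 0, 0, 0)ᵀ.
Then v_1 = N · v_2 = (5, -10, 0, -5)ᵀ.

Sanity check: (A − (-1)·I) v_1 = (0, 0, 0, 0)ᵀ = 0. ✓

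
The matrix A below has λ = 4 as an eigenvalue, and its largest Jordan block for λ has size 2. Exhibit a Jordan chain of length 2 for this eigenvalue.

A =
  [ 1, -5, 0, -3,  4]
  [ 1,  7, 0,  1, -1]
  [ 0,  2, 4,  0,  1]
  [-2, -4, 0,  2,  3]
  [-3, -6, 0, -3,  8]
A Jordan chain for λ = 4 of length 2:
v_1 = (-1, 0, 1, 1, 0)ᵀ
v_2 = (6, -1, 0, 0, 3)ᵀ

Let N = A − (4)·I. We want v_2 with N^2 v_2 = 0 but N^1 v_2 ≠ 0; then v_{j-1} := N · v_j for j = 2, …, 2.

Pick v_2 = (6, -1, 0, 0, 3)ᵀ.
Then v_1 = N · v_2 = (-1, 0, 1, 1, 0)ᵀ.

Sanity check: (A − (4)·I) v_1 = (0, 0, 0, 0, 0)ᵀ = 0. ✓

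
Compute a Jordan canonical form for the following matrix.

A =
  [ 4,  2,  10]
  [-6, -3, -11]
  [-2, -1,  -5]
J_2(-2) ⊕ J_1(0)

The characteristic polynomial is
  det(x·I − A) = x^3 + 4*x^2 + 4*x = x*(x + 2)^2

Eigenvalues and multiplicities (the geometric multiplicity of λ is n − rank(A − λI), which equals the number of Jordan blocks for λ):
  λ = -2: algebraic multiplicity = 2, geometric multiplicity = 1
  λ = 0: algebraic multiplicity = 1, geometric multiplicity = 1

Determining the block sizes for each eigenvalue:
  λ = -2: one block (gm = 1), so the single block has size am = 2 → block sizes [2]
  λ = 0: one block (gm = 1), so the single block has size am = 1 → block sizes [1]

Assembling the blocks gives a Jordan form
J =
  [-2,  1, 0]
  [ 0, -2, 0]
  [ 0,  0, 0]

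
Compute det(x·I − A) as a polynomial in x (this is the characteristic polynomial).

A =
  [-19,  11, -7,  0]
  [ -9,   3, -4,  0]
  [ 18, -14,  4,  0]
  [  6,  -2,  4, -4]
x^4 + 16*x^3 + 96*x^2 + 256*x + 256

Expanding det(x·I − A) (e.g. by cofactor expansion or by noting that A is similar to its Jordan form J, which has the same characteristic polynomial as A) gives
  χ_A(x) = x^4 + 16*x^3 + 96*x^2 + 256*x + 256
which factors as (x + 4)^4. The eigenvalues (with algebraic multiplicities) are λ = -4 with multiplicity 4.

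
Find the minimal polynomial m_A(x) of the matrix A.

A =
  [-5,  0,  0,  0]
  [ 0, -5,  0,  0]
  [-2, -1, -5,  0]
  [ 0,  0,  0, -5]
x^2 + 10*x + 25

The characteristic polynomial is χ_A(x) = (x + 5)^4, so the eigenvalues are known. The minimal polynomial is
  m_A(x) = Π_λ (x − λ)^{k_λ}
where k_λ is the size of the *largest* Jordan block for λ (equivalently, the smallest k with (A − λI)^k v = 0 for every generalised eigenvector v of λ).

  λ = -5: largest Jordan block has size 2, contributing (x + 5)^2

So m_A(x) = (x + 5)^2 = x^2 + 10*x + 25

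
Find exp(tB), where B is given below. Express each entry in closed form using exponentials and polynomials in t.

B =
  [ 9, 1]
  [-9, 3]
e^{tB} =
  [3*t*exp(6*t) + exp(6*t), t*exp(6*t)]
  [-9*t*exp(6*t), -3*t*exp(6*t) + exp(6*t)]

Strategy: write B = P · J · P⁻¹ where J is a Jordan canonical form, so e^{tB} = P · e^{tJ} · P⁻¹, and e^{tJ} can be computed block-by-block.

B has Jordan form
J =
  [6, 1]
  [0, 6]
(up to reordering of blocks).

Per-block formulas:
  For a 2×2 Jordan block J_2(6): exp(t · J_2(6)) = e^(6t)·(I + t·N), where N is the 2×2 nilpotent shift.

After assembling e^{tJ} and conjugating by P, we get:

e^{tB} =
  [3*t*exp(6*t) + exp(6*t), t*exp(6*t)]
  [-9*t*exp(6*t), -3*t*exp(6*t) + exp(6*t)]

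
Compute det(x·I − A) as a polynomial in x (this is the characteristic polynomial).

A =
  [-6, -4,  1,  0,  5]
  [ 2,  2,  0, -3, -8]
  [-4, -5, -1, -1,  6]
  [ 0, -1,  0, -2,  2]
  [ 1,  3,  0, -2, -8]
x^5 + 15*x^4 + 90*x^3 + 270*x^2 + 405*x + 243

Expanding det(x·I − A) (e.g. by cofactor expansion or by noting that A is similar to its Jordan form J, which has the same characteristic polynomial as A) gives
  χ_A(x) = x^5 + 15*x^4 + 90*x^3 + 270*x^2 + 405*x + 243
which factors as (x + 3)^5. The eigenvalues (with algebraic multiplicities) are λ = -3 with multiplicity 5.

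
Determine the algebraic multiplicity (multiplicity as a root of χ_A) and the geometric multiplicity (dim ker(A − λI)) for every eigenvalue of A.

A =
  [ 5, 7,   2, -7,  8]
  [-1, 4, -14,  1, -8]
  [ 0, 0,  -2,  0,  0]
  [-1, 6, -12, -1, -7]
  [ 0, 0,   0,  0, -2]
λ = -2: alg = 3, geom = 2; λ = 5: alg = 2, geom = 1

Step 1 — factor the characteristic polynomial to read off the algebraic multiplicities:
  χ_A(x) = (x - 5)^2*(x + 2)^3

Step 2 — compute geometric multiplicities via the rank-nullity identity g(λ) = n − rank(A − λI):
  rank(A − (-2)·I) = 3, so dim ker(A − (-2)·I) = n − 3 = 2
  rank(A − (5)·I) = 4, so dim ker(A − (5)·I) = n − 4 = 1

Summary:
  λ = -2: algebraic multiplicity = 3, geometric multiplicity = 2
  λ = 5: algebraic multiplicity = 2, geometric multiplicity = 1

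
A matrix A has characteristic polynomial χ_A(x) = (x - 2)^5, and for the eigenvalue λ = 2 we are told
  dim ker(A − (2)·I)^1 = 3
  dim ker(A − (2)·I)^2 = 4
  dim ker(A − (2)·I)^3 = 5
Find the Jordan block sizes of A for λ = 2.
Block sizes for λ = 2: [3, 1, 1]

From the dimensions of kernels of powers, the number of Jordan blocks of size at least j is d_j − d_{j−1} where d_j = dim ker(N^j) (with d_0 = 0). Computing the differences gives [3, 1, 1].
The number of blocks of size exactly k is (#blocks of size ≥ k) − (#blocks of size ≥ k + 1), so the partition is: 2 block(s) of size 1, 1 block(s) of size 3.
In nonincreasing order the block sizes are [3, 1, 1].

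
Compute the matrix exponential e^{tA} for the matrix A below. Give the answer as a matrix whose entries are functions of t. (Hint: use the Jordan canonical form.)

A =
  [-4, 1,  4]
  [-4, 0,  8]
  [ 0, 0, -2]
e^{tA} =
  [-2*t*exp(-2*t) + exp(-2*t), t*exp(-2*t), 4*t*exp(-2*t)]
  [-4*t*exp(-2*t), 2*t*exp(-2*t) + exp(-2*t), 8*t*exp(-2*t)]
  [0, 0, exp(-2*t)]

Strategy: write A = P · J · P⁻¹ where J is a Jordan canonical form, so e^{tA} = P · e^{tJ} · P⁻¹, and e^{tJ} can be computed block-by-block.

A has Jordan form
J =
  [-2,  1,  0]
  [ 0, -2,  0]
  [ 0,  0, -2]
(up to reordering of blocks).

Per-block formulas:
  For a 1×1 block at λ = -2: exp(t · [-2]) = [e^(-2t)].
  For a 2×2 Jordan block J_2(-2): exp(t · J_2(-2)) = e^(-2t)·(I + t·N), where N is the 2×2 nilpotent shift.

After assembling e^{tJ} and conjugating by P, we get:

e^{tA} =
  [-2*t*exp(-2*t) + exp(-2*t), t*exp(-2*t), 4*t*exp(-2*t)]
  [-4*t*exp(-2*t), 2*t*exp(-2*t) + exp(-2*t), 8*t*exp(-2*t)]
  [0, 0, exp(-2*t)]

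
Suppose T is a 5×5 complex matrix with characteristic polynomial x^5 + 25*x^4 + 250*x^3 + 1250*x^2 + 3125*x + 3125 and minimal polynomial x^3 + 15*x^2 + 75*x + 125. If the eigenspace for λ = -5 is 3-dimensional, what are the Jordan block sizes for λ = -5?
Block sizes for λ = -5: [3, 1, 1]

Step 1 — from the characteristic polynomial, algebraic multiplicity of λ = -5 is 5. From dim ker(T − (-5)·I) = 3, there are exactly 3 Jordan blocks for λ = -5.
Step 2 — from the minimal polynomial, the factor (x + 5)^3 tells us the largest block for λ = -5 has size 3.
Step 3 — with total size 5, 3 blocks, and largest block 3, the block sizes (in nonincreasing order) are [3, 1, 1].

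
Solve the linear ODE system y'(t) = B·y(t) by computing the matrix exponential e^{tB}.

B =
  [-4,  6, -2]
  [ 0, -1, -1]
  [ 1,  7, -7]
e^{tB} =
  [-t^2*exp(-4*t) + exp(-4*t), 2*t^2*exp(-4*t) + 6*t*exp(-4*t), -2*t*exp(-4*t)]
  [-t^2*exp(-4*t)/2, t^2*exp(-4*t) + 3*t*exp(-4*t) + exp(-4*t), -t*exp(-4*t)]
  [-3*t^2*exp(-4*t)/2 + t*exp(-4*t), 3*t^2*exp(-4*t) + 7*t*exp(-4*t), -3*t*exp(-4*t) + exp(-4*t)]

Strategy: write B = P · J · P⁻¹ where J is a Jordan canonical form, so e^{tB} = P · e^{tJ} · P⁻¹, and e^{tJ} can be computed block-by-block.

B has Jordan form
J =
  [-4,  1,  0]
  [ 0, -4,  1]
  [ 0,  0, -4]
(up to reordering of blocks).

Per-block formulas:
  For a 3×3 Jordan block J_3(-4): exp(t · J_3(-4)) = e^(-4t)·(I + t·N + (t^2/2)·N^2), where N is the 3×3 nilpotent shift.

After assembling e^{tJ} and conjugating by P, we get:

e^{tB} =
  [-t^2*exp(-4*t) + exp(-4*t), 2*t^2*exp(-4*t) + 6*t*exp(-4*t), -2*t*exp(-4*t)]
  [-t^2*exp(-4*t)/2, t^2*exp(-4*t) + 3*t*exp(-4*t) + exp(-4*t), -t*exp(-4*t)]
  [-3*t^2*exp(-4*t)/2 + t*exp(-4*t), 3*t^2*exp(-4*t) + 7*t*exp(-4*t), -3*t*exp(-4*t) + exp(-4*t)]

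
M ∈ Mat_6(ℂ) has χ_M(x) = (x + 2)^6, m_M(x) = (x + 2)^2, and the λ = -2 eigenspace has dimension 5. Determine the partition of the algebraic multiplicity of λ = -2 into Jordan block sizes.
Block sizes for λ = -2: [2, 1, 1, 1, 1]

Step 1 — from the characteristic polynomial, algebraic multiplicity of λ = -2 is 6. From dim ker(M − (-2)·I) = 5, there are exactly 5 Jordan blocks for λ = -2.
Step 2 — from the minimal polynomial, the factor (x + 2)^2 tells us the largest block for λ = -2 has size 2.
Step 3 — with total size 6, 5 blocks, and largest block 2, the block sizes (in nonincreasing order) are [2, 1, 1, 1, 1].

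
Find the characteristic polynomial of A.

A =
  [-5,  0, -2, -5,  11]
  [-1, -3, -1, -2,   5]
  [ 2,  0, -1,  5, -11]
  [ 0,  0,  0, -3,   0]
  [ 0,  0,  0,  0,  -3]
x^5 + 15*x^4 + 90*x^3 + 270*x^2 + 405*x + 243

Expanding det(x·I − A) (e.g. by cofactor expansion or by noting that A is similar to its Jordan form J, which has the same characteristic polynomial as A) gives
  χ_A(x) = x^5 + 15*x^4 + 90*x^3 + 270*x^2 + 405*x + 243
which factors as (x + 3)^5. The eigenvalues (with algebraic multiplicities) are λ = -3 with multiplicity 5.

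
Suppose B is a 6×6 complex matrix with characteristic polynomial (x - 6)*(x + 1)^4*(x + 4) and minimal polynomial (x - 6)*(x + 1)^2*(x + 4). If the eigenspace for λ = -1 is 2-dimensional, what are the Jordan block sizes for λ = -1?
Block sizes for λ = -1: [2, 2]

Step 1 — from the characteristic polynomial, algebraic multiplicity of λ = -1 is 4. From dim ker(B − (-1)·I) = 2, there are exactly 2 Jordan blocks for λ = -1.
Step 2 — from the minimal polynomial, the factor (x + 1)^2 tells us the largest block for λ = -1 has size 2.
Step 3 — with total size 4, 2 blocks, and largest block 2, the block sizes (in nonincreasing order) are [2, 2].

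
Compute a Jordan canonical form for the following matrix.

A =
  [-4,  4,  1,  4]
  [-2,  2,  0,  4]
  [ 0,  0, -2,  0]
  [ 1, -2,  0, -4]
J_3(-2) ⊕ J_1(-2)

The characteristic polynomial is
  det(x·I − A) = x^4 + 8*x^3 + 24*x^2 + 32*x + 16 = (x + 2)^4

Eigenvalues and multiplicities (the geometric multiplicity of λ is n − rank(A − λI), which equals the number of Jordan blocks for λ):
  λ = -2: algebraic multiplicity = 4, geometric multiplicity = 2

Determining the block sizes for each eigenvalue:
  λ = -2: with am = 4 and gm = 2, the partition is not yet determined (e.g. several partitions of 4 into 2 parts exist). Let N = A − (-2)·I. Computing rank(N^1) = 2, rank(N^2) = 1, rank(N^3) = 0; the number of blocks of size ≥ j is rank(N^{j−1}) − rank(N^j), giving [2, 1, 1]. So we have 1 block(s) of size 3, 1 block(s) of size 1 → block sizes [3, 1]

Assembling the blocks gives a Jordan form
J =
  [-2,  1,  0,  0]
  [ 0, -2,  1,  0]
  [ 0,  0, -2,  0]
  [ 0,  0,  0, -2]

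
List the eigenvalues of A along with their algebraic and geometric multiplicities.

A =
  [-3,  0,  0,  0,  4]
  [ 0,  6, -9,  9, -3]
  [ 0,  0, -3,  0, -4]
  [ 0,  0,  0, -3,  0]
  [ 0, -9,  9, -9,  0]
λ = -3: alg = 3, geom = 3; λ = 3: alg = 2, geom = 1

Step 1 — factor the characteristic polynomial to read off the algebraic multiplicities:
  χ_A(x) = (x - 3)^2*(x + 3)^3

Step 2 — compute geometric multiplicities via the rank-nullity identity g(λ) = n − rank(A − λI):
  rank(A − (-3)·I) = 2, so dim ker(A − (-3)·I) = n − 2 = 3
  rank(A − (3)·I) = 4, so dim ker(A − (3)·I) = n − 4 = 1

Summary:
  λ = -3: algebraic multiplicity = 3, geometric multiplicity = 3
  λ = 3: algebraic multiplicity = 2, geometric multiplicity = 1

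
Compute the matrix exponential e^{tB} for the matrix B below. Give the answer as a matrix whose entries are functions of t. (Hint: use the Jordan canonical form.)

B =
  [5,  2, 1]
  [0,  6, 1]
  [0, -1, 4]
e^{tB} =
  [exp(5*t), t^2*exp(5*t)/2 + 2*t*exp(5*t), t^2*exp(5*t)/2 + t*exp(5*t)]
  [0, t*exp(5*t) + exp(5*t), t*exp(5*t)]
  [0, -t*exp(5*t), -t*exp(5*t) + exp(5*t)]

Strategy: write B = P · J · P⁻¹ where J is a Jordan canonical form, so e^{tB} = P · e^{tJ} · P⁻¹, and e^{tJ} can be computed block-by-block.

B has Jordan form
J =
  [5, 1, 0]
  [0, 5, 1]
  [0, 0, 5]
(up to reordering of blocks).

Per-block formulas:
  For a 3×3 Jordan block J_3(5): exp(t · J_3(5)) = e^(5t)·(I + t·N + (t^2/2)·N^2), where N is the 3×3 nilpotent shift.

After assembling e^{tJ} and conjugating by P, we get:

e^{tB} =
  [exp(5*t), t^2*exp(5*t)/2 + 2*t*exp(5*t), t^2*exp(5*t)/2 + t*exp(5*t)]
  [0, t*exp(5*t) + exp(5*t), t*exp(5*t)]
  [0, -t*exp(5*t), -t*exp(5*t) + exp(5*t)]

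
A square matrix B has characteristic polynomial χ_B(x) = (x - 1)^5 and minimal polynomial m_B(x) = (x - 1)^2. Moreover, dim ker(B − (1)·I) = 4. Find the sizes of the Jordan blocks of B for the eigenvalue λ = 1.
Block sizes for λ = 1: [2, 1, 1, 1]

Step 1 — from the characteristic polynomial, algebraic multiplicity of λ = 1 is 5. From dim ker(B − (1)·I) = 4, there are exactly 4 Jordan blocks for λ = 1.
Step 2 — from the minimal polynomial, the factor (x − 1)^2 tells us the largest block for λ = 1 has size 2.
Step 3 — with total size 5, 4 blocks, and largest block 2, the block sizes (in nonincreasing order) are [2, 1, 1, 1].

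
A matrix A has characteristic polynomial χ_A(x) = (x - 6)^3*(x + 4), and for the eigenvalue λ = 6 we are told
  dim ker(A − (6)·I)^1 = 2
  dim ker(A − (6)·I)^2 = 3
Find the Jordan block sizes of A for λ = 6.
Block sizes for λ = 6: [2, 1]

From the dimensions of kernels of powers, the number of Jordan blocks of size at least j is d_j − d_{j−1} where d_j = dim ker(N^j) (with d_0 = 0). Computing the differences gives [2, 1].
The number of blocks of size exactly k is (#blocks of size ≥ k) − (#blocks of size ≥ k + 1), so the partition is: 1 block(s) of size 1, 1 block(s) of size 2.
In nonincreasing order the block sizes are [2, 1].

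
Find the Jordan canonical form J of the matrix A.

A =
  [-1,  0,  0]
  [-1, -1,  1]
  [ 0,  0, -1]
J_2(-1) ⊕ J_1(-1)

The characteristic polynomial is
  det(x·I − A) = x^3 + 3*x^2 + 3*x + 1 = (x + 1)^3

Eigenvalues and multiplicities (the geometric multiplicity of λ is n − rank(A − λI), which equals the number of Jordan blocks for λ):
  λ = -1: algebraic multiplicity = 3, geometric multiplicity = 2

Determining the block sizes for each eigenvalue:
  λ = -1: 2 blocks summing to 3 forces exactly one block of size 2 and the rest size 1 → block sizes [2, 1]

Assembling the blocks gives a Jordan form
J =
  [-1,  1,  0]
  [ 0, -1,  0]
  [ 0,  0, -1]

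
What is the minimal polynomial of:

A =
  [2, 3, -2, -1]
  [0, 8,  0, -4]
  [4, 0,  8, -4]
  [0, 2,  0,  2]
x^3 - 16*x^2 + 84*x - 144

The characteristic polynomial is χ_A(x) = (x - 6)^2*(x - 4)^2, so the eigenvalues are known. The minimal polynomial is
  m_A(x) = Π_λ (x − λ)^{k_λ}
where k_λ is the size of the *largest* Jordan block for λ (equivalently, the smallest k with (A − λI)^k v = 0 for every generalised eigenvector v of λ).

  λ = 4: largest Jordan block has size 1, contributing (x − 4)
  λ = 6: largest Jordan block has size 2, contributing (x − 6)^2

So m_A(x) = (x - 6)^2*(x - 4) = x^3 - 16*x^2 + 84*x - 144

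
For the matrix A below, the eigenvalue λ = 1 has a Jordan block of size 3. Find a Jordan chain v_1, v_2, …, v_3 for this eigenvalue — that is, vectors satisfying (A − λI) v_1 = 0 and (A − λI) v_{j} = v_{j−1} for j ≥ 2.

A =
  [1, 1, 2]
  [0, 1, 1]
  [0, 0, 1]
A Jordan chain for λ = 1 of length 3:
v_1 = (1, 0, 0)ᵀ
v_2 = (2, 1, 0)ᵀ
v_3 = (0, 0, 1)ᵀ

Let N = A − (1)·I. We want v_3 with N^3 v_3 = 0 but N^2 v_3 ≠ 0; then v_{j-1} := N · v_j for j = 3, …, 2.

Pick v_3 = (0, 0, 1)ᵀ.
Then v_2 = N · v_3 = (2, 1, 0)ᵀ.
Then v_1 = N · v_2 = (1, 0, 0)ᵀ.

Sanity check: (A − (1)·I) v_1 = (0, 0, 0)ᵀ = 0. ✓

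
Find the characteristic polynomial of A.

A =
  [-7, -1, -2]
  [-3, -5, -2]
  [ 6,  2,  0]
x^3 + 12*x^2 + 48*x + 64

Expanding det(x·I − A) (e.g. by cofactor expansion or by noting that A is similar to its Jordan form J, which has the same characteristic polynomial as A) gives
  χ_A(x) = x^3 + 12*x^2 + 48*x + 64
which factors as (x + 4)^3. The eigenvalues (with algebraic multiplicities) are λ = -4 with multiplicity 3.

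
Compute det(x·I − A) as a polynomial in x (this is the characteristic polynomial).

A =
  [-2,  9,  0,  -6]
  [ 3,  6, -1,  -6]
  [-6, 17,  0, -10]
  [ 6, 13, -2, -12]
x^4 + 8*x^3 + 24*x^2 + 32*x + 16

Expanding det(x·I − A) (e.g. by cofactor expansion or by noting that A is similar to its Jordan form J, which has the same characteristic polynomial as A) gives
  χ_A(x) = x^4 + 8*x^3 + 24*x^2 + 32*x + 16
which factors as (x + 2)^4. The eigenvalues (with algebraic multiplicities) are λ = -2 with multiplicity 4.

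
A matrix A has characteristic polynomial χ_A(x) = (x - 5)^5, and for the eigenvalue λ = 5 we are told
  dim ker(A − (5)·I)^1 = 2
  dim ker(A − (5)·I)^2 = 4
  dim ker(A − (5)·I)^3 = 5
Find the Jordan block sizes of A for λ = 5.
Block sizes for λ = 5: [3, 2]

From the dimensions of kernels of powers, the number of Jordan blocks of size at least j is d_j − d_{j−1} where d_j = dim ker(N^j) (with d_0 = 0). Computing the differences gives [2, 2, 1].
The number of blocks of size exactly k is (#blocks of size ≥ k) − (#blocks of size ≥ k + 1), so the partition is: 1 block(s) of size 2, 1 block(s) of size 3.
In nonincreasing order the block sizes are [3, 2].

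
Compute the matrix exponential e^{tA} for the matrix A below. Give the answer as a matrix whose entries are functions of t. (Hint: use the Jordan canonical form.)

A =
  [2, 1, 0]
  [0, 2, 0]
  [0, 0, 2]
e^{tA} =
  [exp(2*t), t*exp(2*t), 0]
  [0, exp(2*t), 0]
  [0, 0, exp(2*t)]

Strategy: write A = P · J · P⁻¹ where J is a Jordan canonical form, so e^{tA} = P · e^{tJ} · P⁻¹, and e^{tJ} can be computed block-by-block.

A has Jordan form
J =
  [2, 1, 0]
  [0, 2, 0]
  [0, 0, 2]
(up to reordering of blocks).

Per-block formulas:
  For a 2×2 Jordan block J_2(2): exp(t · J_2(2)) = e^(2t)·(I + t·N), where N is the 2×2 nilpotent shift.
  For a 1×1 block at λ = 2: exp(t · [2]) = [e^(2t)].

After assembling e^{tJ} and conjugating by P, we get:

e^{tA} =
  [exp(2*t), t*exp(2*t), 0]
  [0, exp(2*t), 0]
  [0, 0, exp(2*t)]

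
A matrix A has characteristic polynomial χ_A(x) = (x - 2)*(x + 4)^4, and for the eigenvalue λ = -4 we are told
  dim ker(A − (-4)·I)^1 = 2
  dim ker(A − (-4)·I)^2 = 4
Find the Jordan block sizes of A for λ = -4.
Block sizes for λ = -4: [2, 2]

From the dimensions of kernels of powers, the number of Jordan blocks of size at least j is d_j − d_{j−1} where d_j = dim ker(N^j) (with d_0 = 0). Computing the differences gives [2, 2].
The number of blocks of size exactly k is (#blocks of size ≥ k) − (#blocks of size ≥ k + 1), so the partition is: 2 block(s) of size 2.
In nonincreasing order the block sizes are [2, 2].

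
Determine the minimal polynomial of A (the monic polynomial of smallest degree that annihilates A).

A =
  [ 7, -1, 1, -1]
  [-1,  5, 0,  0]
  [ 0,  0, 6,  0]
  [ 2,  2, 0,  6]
x^3 - 18*x^2 + 108*x - 216

The characteristic polynomial is χ_A(x) = (x - 6)^4, so the eigenvalues are known. The minimal polynomial is
  m_A(x) = Π_λ (x − λ)^{k_λ}
where k_λ is the size of the *largest* Jordan block for λ (equivalently, the smallest k with (A − λI)^k v = 0 for every generalised eigenvector v of λ).

  λ = 6: largest Jordan block has size 3, contributing (x − 6)^3

So m_A(x) = (x - 6)^3 = x^3 - 18*x^2 + 108*x - 216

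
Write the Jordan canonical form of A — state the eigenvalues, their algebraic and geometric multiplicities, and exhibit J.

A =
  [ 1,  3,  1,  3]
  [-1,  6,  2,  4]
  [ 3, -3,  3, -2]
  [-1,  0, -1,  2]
J_3(3) ⊕ J_1(3)

The characteristic polynomial is
  det(x·I − A) = x^4 - 12*x^3 + 54*x^2 - 108*x + 81 = (x - 3)^4

Eigenvalues and multiplicities (the geometric multiplicity of λ is n − rank(A − λI), which equals the number of Jordan blocks for λ):
  λ = 3: algebraic multiplicity = 4, geometric multiplicity = 2

Determining the block sizes for each eigenvalue:
  λ = 3: with am = 4 and gm = 2, the partition is not yet determined (e.g. several partitions of 4 into 2 parts exist). Let N = A − (3)·I. Computing rank(N^1) = 2, rank(N^2) = 1, rank(N^3) = 0; the number of blocks of size ≥ j is rank(N^{j−1}) − rank(N^j), giving [2, 1, 1]. So we have 1 block(s) of size 3, 1 block(s) of size 1 → block sizes [3, 1]

Assembling the blocks gives a Jordan form
J =
  [3, 1, 0, 0]
  [0, 3, 1, 0]
  [0, 0, 3, 0]
  [0, 0, 0, 3]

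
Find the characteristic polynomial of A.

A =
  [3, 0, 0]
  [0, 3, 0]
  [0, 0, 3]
x^3 - 9*x^2 + 27*x - 27

Expanding det(x·I − A) (e.g. by cofactor expansion or by noting that A is similar to its Jordan form J, which has the same characteristic polynomial as A) gives
  χ_A(x) = x^3 - 9*x^2 + 27*x - 27
which factors as (x - 3)^3. The eigenvalues (with algebraic multiplicities) are λ = 3 with multiplicity 3.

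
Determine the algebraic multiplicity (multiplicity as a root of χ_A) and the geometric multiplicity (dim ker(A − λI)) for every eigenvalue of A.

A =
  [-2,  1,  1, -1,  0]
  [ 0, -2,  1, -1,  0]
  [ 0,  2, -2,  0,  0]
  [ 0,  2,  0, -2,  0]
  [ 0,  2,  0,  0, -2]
λ = -2: alg = 5, geom = 3

Step 1 — factor the characteristic polynomial to read off the algebraic multiplicities:
  χ_A(x) = (x + 2)^5

Step 2 — compute geometric multiplicities via the rank-nullity identity g(λ) = n − rank(A − λI):
  rank(A − (-2)·I) = 2, so dim ker(A − (-2)·I) = n − 2 = 3

Summary:
  λ = -2: algebraic multiplicity = 5, geometric multiplicity = 3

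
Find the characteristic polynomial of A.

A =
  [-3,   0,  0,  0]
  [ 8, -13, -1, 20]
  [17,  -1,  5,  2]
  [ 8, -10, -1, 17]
x^4 - 6*x^3 - 27*x^2 + 108*x + 324

Expanding det(x·I − A) (e.g. by cofactor expansion or by noting that A is similar to its Jordan form J, which has the same characteristic polynomial as A) gives
  χ_A(x) = x^4 - 6*x^3 - 27*x^2 + 108*x + 324
which factors as (x - 6)^2*(x + 3)^2. The eigenvalues (with algebraic multiplicities) are λ = -3 with multiplicity 2, λ = 6 with multiplicity 2.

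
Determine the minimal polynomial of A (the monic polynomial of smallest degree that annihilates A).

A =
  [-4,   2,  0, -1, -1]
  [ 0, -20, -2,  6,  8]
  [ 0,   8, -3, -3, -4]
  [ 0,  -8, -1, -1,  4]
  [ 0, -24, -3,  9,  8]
x^2 + 8*x + 16

The characteristic polynomial is χ_A(x) = (x + 4)^5, so the eigenvalues are known. The minimal polynomial is
  m_A(x) = Π_λ (x − λ)^{k_λ}
where k_λ is the size of the *largest* Jordan block for λ (equivalently, the smallest k with (A − λI)^k v = 0 for every generalised eigenvector v of λ).

  λ = -4: largest Jordan block has size 2, contributing (x + 4)^2

So m_A(x) = (x + 4)^2 = x^2 + 8*x + 16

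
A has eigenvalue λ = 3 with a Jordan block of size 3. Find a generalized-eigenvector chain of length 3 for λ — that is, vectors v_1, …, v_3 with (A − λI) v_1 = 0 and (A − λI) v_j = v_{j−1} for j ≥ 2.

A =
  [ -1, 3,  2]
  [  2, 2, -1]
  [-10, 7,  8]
A Jordan chain for λ = 3 of length 3:
v_1 = (2, 0, 4)ᵀ
v_2 = (-4, 2, -10)ᵀ
v_3 = (1, 0, 0)ᵀ

Let N = A − (3)·I. We want v_3 with N^3 v_3 = 0 but N^2 v_3 ≠ 0; then v_{j-1} := N · v_j for j = 3, …, 2.

Pick v_3 = (1, 0, 0)ᵀ.
Then v_2 = N · v_3 = (-4, 2, -10)ᵀ.
Then v_1 = N · v_2 = (2, 0, 4)ᵀ.

Sanity check: (A − (3)·I) v_1 = (0, 0, 0)ᵀ = 0. ✓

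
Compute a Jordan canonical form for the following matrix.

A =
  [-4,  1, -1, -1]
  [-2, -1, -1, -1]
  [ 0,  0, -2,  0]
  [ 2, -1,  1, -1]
J_2(-2) ⊕ J_1(-2) ⊕ J_1(-2)

The characteristic polynomial is
  det(x·I − A) = x^4 + 8*x^3 + 24*x^2 + 32*x + 16 = (x + 2)^4

Eigenvalues and multiplicities (the geometric multiplicity of λ is n − rank(A − λI), which equals the number of Jordan blocks for λ):
  λ = -2: algebraic multiplicity = 4, geometric multiplicity = 3

Determining the block sizes for each eigenvalue:
  λ = -2: 3 blocks summing to 4 forces exactly one block of size 2 and the rest size 1 → block sizes [2, 1, 1]

Assembling the blocks gives a Jordan form
J =
  [-2,  1,  0,  0]
  [ 0, -2,  0,  0]
  [ 0,  0, -2,  0]
  [ 0,  0,  0, -2]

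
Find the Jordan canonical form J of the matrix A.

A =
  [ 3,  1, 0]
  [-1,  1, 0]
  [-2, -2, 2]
J_2(2) ⊕ J_1(2)

The characteristic polynomial is
  det(x·I − A) = x^3 - 6*x^2 + 12*x - 8 = (x - 2)^3

Eigenvalues and multiplicities (the geometric multiplicity of λ is n − rank(A − λI), which equals the number of Jordan blocks for λ):
  λ = 2: algebraic multiplicity = 3, geometric multiplicity = 2

Determining the block sizes for each eigenvalue:
  λ = 2: 2 blocks summing to 3 forces exactly one block of size 2 and the rest size 1 → block sizes [2, 1]

Assembling the blocks gives a Jordan form
J =
  [2, 1, 0]
  [0, 2, 0]
  [0, 0, 2]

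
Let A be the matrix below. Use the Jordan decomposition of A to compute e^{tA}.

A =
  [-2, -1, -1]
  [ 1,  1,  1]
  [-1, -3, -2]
e^{tA} =
  [t^2*exp(-t)/2 - t*exp(-t) + exp(-t), t^2*exp(-t) - t*exp(-t), t^2*exp(-t)/2 - t*exp(-t)]
  [t*exp(-t), 2*t*exp(-t) + exp(-t), t*exp(-t)]
  [-t^2*exp(-t)/2 - t*exp(-t), -t^2*exp(-t) - 3*t*exp(-t), -t^2*exp(-t)/2 - t*exp(-t) + exp(-t)]

Strategy: write A = P · J · P⁻¹ where J is a Jordan canonical form, so e^{tA} = P · e^{tJ} · P⁻¹, and e^{tJ} can be computed block-by-block.

A has Jordan form
J =
  [-1,  1,  0]
  [ 0, -1,  1]
  [ 0,  0, -1]
(up to reordering of blocks).

Per-block formulas:
  For a 3×3 Jordan block J_3(-1): exp(t · J_3(-1)) = e^(-1t)·(I + t·N + (t^2/2)·N^2), where N is the 3×3 nilpotent shift.

After assembling e^{tJ} and conjugating by P, we get:

e^{tA} =
  [t^2*exp(-t)/2 - t*exp(-t) + exp(-t), t^2*exp(-t) - t*exp(-t), t^2*exp(-t)/2 - t*exp(-t)]
  [t*exp(-t), 2*t*exp(-t) + exp(-t), t*exp(-t)]
  [-t^2*exp(-t)/2 - t*exp(-t), -t^2*exp(-t) - 3*t*exp(-t), -t^2*exp(-t)/2 - t*exp(-t) + exp(-t)]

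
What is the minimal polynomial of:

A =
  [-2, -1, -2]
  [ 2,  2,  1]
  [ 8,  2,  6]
x^3 - 6*x^2 + 12*x - 8

The characteristic polynomial is χ_A(x) = (x - 2)^3, so the eigenvalues are known. The minimal polynomial is
  m_A(x) = Π_λ (x − λ)^{k_λ}
where k_λ is the size of the *largest* Jordan block for λ (equivalently, the smallest k with (A − λI)^k v = 0 for every generalised eigenvector v of λ).

  λ = 2: largest Jordan block has size 3, contributing (x − 2)^3

So m_A(x) = (x - 2)^3 = x^3 - 6*x^2 + 12*x - 8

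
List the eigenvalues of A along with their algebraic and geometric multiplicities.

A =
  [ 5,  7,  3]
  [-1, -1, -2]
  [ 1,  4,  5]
λ = 3: alg = 3, geom = 1

Step 1 — factor the characteristic polynomial to read off the algebraic multiplicities:
  χ_A(x) = (x - 3)^3

Step 2 — compute geometric multiplicities via the rank-nullity identity g(λ) = n − rank(A − λI):
  rank(A − (3)·I) = 2, so dim ker(A − (3)·I) = n − 2 = 1

Summary:
  λ = 3: algebraic multiplicity = 3, geometric multiplicity = 1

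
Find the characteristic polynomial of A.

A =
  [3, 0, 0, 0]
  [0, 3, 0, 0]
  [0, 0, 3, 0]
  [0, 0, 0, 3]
x^4 - 12*x^3 + 54*x^2 - 108*x + 81

Expanding det(x·I − A) (e.g. by cofactor expansion or by noting that A is similar to its Jordan form J, which has the same characteristic polynomial as A) gives
  χ_A(x) = x^4 - 12*x^3 + 54*x^2 - 108*x + 81
which factors as (x - 3)^4. The eigenvalues (with algebraic multiplicities) are λ = 3 with multiplicity 4.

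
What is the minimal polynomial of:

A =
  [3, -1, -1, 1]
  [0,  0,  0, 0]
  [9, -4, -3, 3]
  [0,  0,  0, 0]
x^3

The characteristic polynomial is χ_A(x) = x^4, so the eigenvalues are known. The minimal polynomial is
  m_A(x) = Π_λ (x − λ)^{k_λ}
where k_λ is the size of the *largest* Jordan block for λ (equivalently, the smallest k with (A − λI)^k v = 0 for every generalised eigenvector v of λ).

  λ = 0: largest Jordan block has size 3, contributing (x − 0)^3

So m_A(x) = x^3 = x^3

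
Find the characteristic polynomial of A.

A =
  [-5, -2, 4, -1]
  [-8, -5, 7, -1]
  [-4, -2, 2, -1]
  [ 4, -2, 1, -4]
x^4 + 12*x^3 + 54*x^2 + 108*x + 81

Expanding det(x·I − A) (e.g. by cofactor expansion or by noting that A is similar to its Jordan form J, which has the same characteristic polynomial as A) gives
  χ_A(x) = x^4 + 12*x^3 + 54*x^2 + 108*x + 81
which factors as (x + 3)^4. The eigenvalues (with algebraic multiplicities) are λ = -3 with multiplicity 4.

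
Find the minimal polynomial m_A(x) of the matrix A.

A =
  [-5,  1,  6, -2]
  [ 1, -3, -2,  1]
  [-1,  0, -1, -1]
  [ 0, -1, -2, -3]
x^3 + 9*x^2 + 27*x + 27

The characteristic polynomial is χ_A(x) = (x + 3)^4, so the eigenvalues are known. The minimal polynomial is
  m_A(x) = Π_λ (x − λ)^{k_λ}
where k_λ is the size of the *largest* Jordan block for λ (equivalently, the smallest k with (A − λI)^k v = 0 for every generalised eigenvector v of λ).

  λ = -3: largest Jordan block has size 3, contributing (x + 3)^3

So m_A(x) = (x + 3)^3 = x^3 + 9*x^2 + 27*x + 27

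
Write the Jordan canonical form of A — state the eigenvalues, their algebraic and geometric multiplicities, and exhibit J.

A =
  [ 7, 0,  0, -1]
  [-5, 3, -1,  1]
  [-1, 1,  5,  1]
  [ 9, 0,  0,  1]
J_2(4) ⊕ J_2(4)

The characteristic polynomial is
  det(x·I − A) = x^4 - 16*x^3 + 96*x^2 - 256*x + 256 = (x - 4)^4

Eigenvalues and multiplicities (the geometric multiplicity of λ is n − rank(A − λI), which equals the number of Jordan blocks for λ):
  λ = 4: algebraic multiplicity = 4, geometric multiplicity = 2

Determining the block sizes for each eigenvalue:
  λ = 4: with am = 4 and gm = 2, the partition is not yet determined (e.g. several partitions of 4 into 2 parts exist). Let N = A − (4)·I. Computing rank(N^1) = 2, rank(N^2) = 0; the number of blocks of size ≥ j is rank(N^{j−1}) − rank(N^j), giving [2, 2]. So we have 2 block(s) of size 2 → block sizes [2, 2]

Assembling the blocks gives a Jordan form
J =
  [4, 1, 0, 0]
  [0, 4, 0, 0]
  [0, 0, 4, 1]
  [0, 0, 0, 4]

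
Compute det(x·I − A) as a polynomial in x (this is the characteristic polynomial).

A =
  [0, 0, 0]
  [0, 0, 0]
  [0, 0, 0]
x^3

Expanding det(x·I − A) (e.g. by cofactor expansion or by noting that A is similar to its Jordan form J, which has the same characteristic polynomial as A) gives
  χ_A(x) = x^3
which factors as x^3. The eigenvalues (with algebraic multiplicities) are λ = 0 with multiplicity 3.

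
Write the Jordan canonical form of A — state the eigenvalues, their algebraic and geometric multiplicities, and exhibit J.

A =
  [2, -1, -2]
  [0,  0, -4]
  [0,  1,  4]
J_2(2) ⊕ J_1(2)

The characteristic polynomial is
  det(x·I − A) = x^3 - 6*x^2 + 12*x - 8 = (x - 2)^3

Eigenvalues and multiplicities (the geometric multiplicity of λ is n − rank(A − λI), which equals the number of Jordan blocks for λ):
  λ = 2: algebraic multiplicity = 3, geometric multiplicity = 2

Determining the block sizes for each eigenvalue:
  λ = 2: 2 blocks summing to 3 forces exactly one block of size 2 and the rest size 1 → block sizes [2, 1]

Assembling the blocks gives a Jordan form
J =
  [2, 1, 0]
  [0, 2, 0]
  [0, 0, 2]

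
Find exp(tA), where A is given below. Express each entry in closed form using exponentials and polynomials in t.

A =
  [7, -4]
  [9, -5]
e^{tA} =
  [6*t*exp(t) + exp(t), -4*t*exp(t)]
  [9*t*exp(t), -6*t*exp(t) + exp(t)]

Strategy: write A = P · J · P⁻¹ where J is a Jordan canonical form, so e^{tA} = P · e^{tJ} · P⁻¹, and e^{tJ} can be computed block-by-block.

A has Jordan form
J =
  [1, 1]
  [0, 1]
(up to reordering of blocks).

Per-block formulas:
  For a 2×2 Jordan block J_2(1): exp(t · J_2(1)) = e^(1t)·(I + t·N), where N is the 2×2 nilpotent shift.

After assembling e^{tJ} and conjugating by P, we get:

e^{tA} =
  [6*t*exp(t) + exp(t), -4*t*exp(t)]
  [9*t*exp(t), -6*t*exp(t) + exp(t)]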